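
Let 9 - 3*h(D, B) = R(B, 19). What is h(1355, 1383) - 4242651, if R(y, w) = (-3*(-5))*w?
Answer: -4242743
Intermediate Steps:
R(y, w) = 15*w
h(D, B) = -92 (h(D, B) = 3 - 5*19 = 3 - 1/3*285 = 3 - 95 = -92)
h(1355, 1383) - 4242651 = -92 - 4242651 = -4242743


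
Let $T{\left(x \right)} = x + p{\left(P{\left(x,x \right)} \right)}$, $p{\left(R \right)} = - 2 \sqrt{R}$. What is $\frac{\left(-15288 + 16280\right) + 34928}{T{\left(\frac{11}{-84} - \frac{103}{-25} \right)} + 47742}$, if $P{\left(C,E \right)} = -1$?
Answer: $\frac{7563308436264000}{10053386480936929} + \frac{316814400000 i}{10053386480936929} \approx 0.75231 + 3.1513 \cdot 10^{-5} i$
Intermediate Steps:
$T{\left(x \right)} = x - 2 i$ ($T{\left(x \right)} = x - 2 \sqrt{-1} = x - 2 i$)
$\frac{\left(-15288 + 16280\right) + 34928}{T{\left(\frac{11}{-84} - \frac{103}{-25} \right)} + 47742} = \frac{\left(-15288 + 16280\right) + 34928}{\left(\left(\frac{11}{-84} - \frac{103}{-25}\right) - 2 i\right) + 47742} = \frac{992 + 34928}{\left(\left(11 \left(- \frac{1}{84}\right) - - \frac{103}{25}\right) - 2 i\right) + 47742} = \frac{35920}{\left(\left(- \frac{11}{84} + \frac{103}{25}\right) - 2 i\right) + 47742} = \frac{35920}{\left(\frac{8377}{2100} - 2 i\right) + 47742} = \frac{35920}{\frac{100266577}{2100} - 2 i} = 35920 \frac{4410000 \left(\frac{100266577}{2100} + 2 i\right)}{10053386480936929} = \frac{158407200000 \left(\frac{100266577}{2100} + 2 i\right)}{10053386480936929}$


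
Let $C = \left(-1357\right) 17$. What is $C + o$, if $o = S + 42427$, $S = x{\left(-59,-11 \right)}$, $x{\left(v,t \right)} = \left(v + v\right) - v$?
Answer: $19299$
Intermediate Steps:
$x{\left(v,t \right)} = v$ ($x{\left(v,t \right)} = 2 v - v = v$)
$S = -59$
$C = -23069$
$o = 42368$ ($o = -59 + 42427 = 42368$)
$C + o = -23069 + 42368 = 19299$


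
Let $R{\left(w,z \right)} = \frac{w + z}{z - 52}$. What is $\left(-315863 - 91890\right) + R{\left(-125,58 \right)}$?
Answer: $- \frac{2446585}{6} \approx -4.0776 \cdot 10^{5}$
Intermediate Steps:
$R{\left(w,z \right)} = \frac{w + z}{-52 + z}$
$\left(-315863 - 91890\right) + R{\left(-125,58 \right)} = \left(-315863 - 91890\right) + \frac{-125 + 58}{-52 + 58} = -407753 + \frac{1}{6} \left(-67\right) = -407753 - \frac{67}{6} = - \frac{2446585}{6}$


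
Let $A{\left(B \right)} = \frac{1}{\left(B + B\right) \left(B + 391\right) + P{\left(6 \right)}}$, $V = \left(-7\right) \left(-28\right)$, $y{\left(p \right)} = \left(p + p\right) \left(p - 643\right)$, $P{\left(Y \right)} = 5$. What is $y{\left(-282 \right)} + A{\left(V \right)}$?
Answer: $\frac{120047865301}{230109} \approx 5.217 \cdot 10^{5}$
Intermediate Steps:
$y{\left(p \right)} = 2 p \left(-643 + p\right)$
$V = 196$
$A{\left(B \right)} = \frac{1}{5 + 2 B \left(391 + B\right)}$ ($A{\left(B \right)} = \frac{1}{\left(B + B\right) \left(B + 391\right) + 5} = \frac{1}{2 B \left(391 + B\right) + 5} = \frac{1}{5 + 2 B \left(391 + B\right)}$)
$y{\left(-282 \right)} + A{\left(V \right)} = 2 \left(-282\right) \left(-643 - 282\right) + \frac{1}{5 + 2 \cdot 196^{2} + 782 \cdot 196} = 2 \left(-282\right) \left(-925\right) + \frac{1}{5 + 2 \cdot 38416 + 153272} = 521700 + \frac{1}{5 + 76832 + 153272} = 521700 + \frac{1}{230109} = \frac{120047865301}{230109}$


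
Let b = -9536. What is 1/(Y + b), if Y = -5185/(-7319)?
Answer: -7319/69788799 ≈ -0.00010487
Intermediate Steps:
Y = 5185/7319 (Y = -5185*(-1/7319) = 5185/7319 ≈ 0.70843)
1/(Y + b) = 1/(5185/7319 - 9536) = 1/(-69788799/7319) = -7319/69788799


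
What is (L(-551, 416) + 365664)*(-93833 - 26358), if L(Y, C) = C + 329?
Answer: -44039064119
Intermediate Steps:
L(Y, C) = 329 + C
(L(-551, 416) + 365664)*(-93833 - 26358) = ((329 + 416) + 365664)*(-93833 - 26358) = (745 + 365664)*(-120191) = 366409*(-120191) = -44039064119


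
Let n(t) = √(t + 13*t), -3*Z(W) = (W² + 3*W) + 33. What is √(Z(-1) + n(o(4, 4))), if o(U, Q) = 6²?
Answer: √(-93 + 54*√14)/3 ≈ 3.4809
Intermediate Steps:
o(U, Q) = 36
Z(W) = -11 - W - W²/3 (Z(W) = -((W² + 3*W) + 33)/3 = -(33 + W² + 3*W)/3 = -11 - W - W²/3)
n(t) = √14*√t (n(t) = √(14*t) = √14*√t)
√(Z(-1) + n(o(4, 4))) = √((-11 - 1*(-1) - ⅓*(-1)²) + √14*√36) = √((-11 + 1 - ⅓*1) + √14*6) = √((-11 + 1 - ⅓) + 6*√14) = √(-31/3 + 6*√14)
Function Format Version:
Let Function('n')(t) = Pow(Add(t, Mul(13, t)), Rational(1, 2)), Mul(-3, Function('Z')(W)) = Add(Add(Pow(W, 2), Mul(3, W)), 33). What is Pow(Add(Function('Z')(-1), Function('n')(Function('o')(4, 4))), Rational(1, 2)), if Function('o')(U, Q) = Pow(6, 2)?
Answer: Mul(Rational(1, 3), Pow(Add(-93, Mul(54, Pow(14, Rational(1, 2)))), Rational(1, 2))) ≈ 3.4809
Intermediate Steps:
Function('o')(U, Q) = 36
Function('Z')(W) = Add(-11, Mul(-1, W), Mul(Rational(-1, 3), Pow(W, 2))) (Function('Z')(W) = Mul(Rational(-1, 3), Add(Add(Pow(W, 2), Mul(3, W)), 33)) = Mul(Rational(-1, 3), Add(33, Pow(W, 2), Mul(3, W))) = Add(-11, Mul(-1, W), Mul(Rational(-1, 3), Pow(W, 2))))
Function('n')(t) = Mul(Pow(14, Rational(1, 2)), Pow(t, Rational(1, 2))) (Function('n')(t) = Pow(Mul(14, t), Rational(1, 2)) = Mul(Pow(14, Rational(1, 2)), Pow(t, Rational(1, 2))))
Pow(Add(Function('Z')(-1), Function('n')(Function('o')(4, 4))), Rational(1, 2)) = Pow(Add(Add(-11, Mul(-1, -1), Mul(Rational(-1, 3), Pow(-1, 2))), Mul(Pow(14, Rational(1, 2)), Pow(36, Rational(1, 2)))), Rational(1, 2)) = Pow(Add(Add(-11, 1, Mul(Rational(-1, 3), 1)), Mul(Pow(14, Rational(1, 2)), 6)), Rational(1, 2)) = Pow(Add(Add(-11, 1, Rational(-1, 3)), Mul(6, Pow(14, Rational(1, 2)))), Rational(1, 2)) = Pow(Add(Rational(-31, 3), Mul(6, Pow(14, Rational(1, 2)))), Rational(1, 2))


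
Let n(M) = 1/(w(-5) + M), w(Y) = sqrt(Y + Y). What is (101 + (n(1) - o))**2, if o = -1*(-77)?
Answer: 5*(240*sqrt(10) + 1027*I)/(2*sqrt(10) + 9*I) ≈ 580.29 - 13.851*I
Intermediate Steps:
w(Y) = sqrt(2)*sqrt(Y) (w(Y) = sqrt(2*Y) = sqrt(2)*sqrt(Y))
o = 77
n(M) = 1/(M + I*sqrt(10)) (n(M) = 1/(sqrt(2)*sqrt(-5) + M) = 1/(sqrt(2)*(I*sqrt(5)) + M) = 1/(I*sqrt(10) + M) = 1/(M + I*sqrt(10)))
(101 + (n(1) - o))**2 = (101 + (1/(1 + I*sqrt(10)) - 1*77))**2 = (101 + (1/(1 + I*sqrt(10)) - 77))**2 = (101 + (-77 + 1/(1 + I*sqrt(10))))**2 = (24 + 1/(1 + I*sqrt(10)))**2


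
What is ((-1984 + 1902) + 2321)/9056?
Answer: 2239/9056 ≈ 0.24724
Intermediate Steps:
((-1984 + 1902) + 2321)/9056 = (-82 + 2321)*(1/9056) = 2239*(1/9056) = 2239/9056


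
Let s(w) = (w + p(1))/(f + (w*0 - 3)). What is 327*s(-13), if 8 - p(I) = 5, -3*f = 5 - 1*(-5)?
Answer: 9810/19 ≈ 516.32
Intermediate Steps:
f = -10/3 (f = -(5 - 1*(-5))/3 = -(5 + 5)/3 = -⅓*10 = -10/3 ≈ -3.3333)
p(I) = 3 (p(I) = 8 - 1*5 = 8 - 5 = 3)
s(w) = -9/19 - 3*w/19 (s(w) = (w + 3)/(-10/3 + (w*0 - 3)) = (3 + w)/(-10/3 + (0 - 3)) = (3 + w)/(-10/3 - 3) = (3 + w)/(-19/3) = (3 + w)*(-3/19) = -9/19 - 3*w/19)
327*s(-13) = 327*(-9/19 - 3/19*(-13)) = 327*(-9/19 + 39/19) = 327*(30/19) = 9810/19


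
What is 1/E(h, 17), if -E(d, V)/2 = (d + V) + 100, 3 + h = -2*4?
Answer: -1/212 ≈ -0.0047170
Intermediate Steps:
h = -11 (h = -3 - 2*4 = -3 - 8 = -11)
E(d, V) = -200 - 2*V - 2*d (E(d, V) = -2*((d + V) + 100) = -2*((V + d) + 100) = -2*(100 + V + d) = -200 - 2*V - 2*d)
1/E(h, 17) = 1/(-200 - 2*17 - 2*(-11)) = 1/(-200 - 34 + 22) = 1/(-212) = -1/212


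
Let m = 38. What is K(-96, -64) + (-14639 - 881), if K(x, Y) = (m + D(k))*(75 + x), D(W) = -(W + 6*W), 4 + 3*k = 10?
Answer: -16024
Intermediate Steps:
k = 2 (k = -4/3 + (⅓)*10 = -4/3 + 10/3 = 2)
D(W) = -7*W
K(x, Y) = 1800 + 24*x (K(x, Y) = (38 - 7*2)*(75 + x) = (38 - 14)*(75 + x) = 24*(75 + x) = 1800 + 24*x)
K(-96, -64) + (-14639 - 881) = (1800 + 24*(-96)) + (-14639 - 881) = (1800 - 2304) - 15520 = -504 - 15520 = -16024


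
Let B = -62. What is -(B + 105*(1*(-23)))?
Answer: 2477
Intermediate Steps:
-(B + 105*(1*(-23))) = -(-62 + 105*(1*(-23))) = -(-62 + 105*(-23)) = -(-62 - 2415) = -1*(-2477) = 2477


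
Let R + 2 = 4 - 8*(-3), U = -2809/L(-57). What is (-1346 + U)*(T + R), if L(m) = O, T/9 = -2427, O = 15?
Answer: 501769183/15 ≈ 3.3451e+7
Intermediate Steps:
T = -21843 (T = 9*(-2427) = -21843)
L(m) = 15
U = -2809/15 ≈ -187.27
R = 26 (R = -2 + (4 - 8*(-3)) = -2 + (4 + 24) = -2 + 28 = 26)
(-1346 + U)*(T + R) = (-1346 - 2809/15)*(-21843 + 26) = -22999/15*(-21817) = 501769183/15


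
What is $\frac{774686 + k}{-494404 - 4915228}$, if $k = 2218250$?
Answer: $- \frac{374117}{676204} \approx -0.55326$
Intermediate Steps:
$\frac{774686 + k}{-494404 - 4915228} = \frac{774686 + 2218250}{-494404 - 4915228} = \frac{2992936}{-5409632} = 2992936 \left(- \frac{1}{5409632}\right) = - \frac{374117}{676204}$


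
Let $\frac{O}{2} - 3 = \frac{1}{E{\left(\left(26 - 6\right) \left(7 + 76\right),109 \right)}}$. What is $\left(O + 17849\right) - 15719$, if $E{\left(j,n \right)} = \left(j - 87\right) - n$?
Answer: $\frac{1563553}{732} \approx 2136.0$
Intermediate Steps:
$E{\left(j,n \right)} = -87 + j - n$ ($E{\left(j,n \right)} = \left(-87 + j\right) - n = -87 + j - n$)
$O = \frac{4393}{732}$ ($O = 6 + \frac{2}{-87 + \left(26 - 6\right) \left(7 + 76\right) - 109} = 6 + \frac{2}{-87 + 20 \cdot 83 - 109} = 6 + \frac{2}{-87 + 1660 - 109} = 6 + \frac{2}{1464} = 6 + 2 \cdot \frac{1}{1464} = 6 + \frac{1}{732} = \frac{4393}{732} \approx 6.0014$)
$\left(O + 17849\right) - 15719 = \left(\frac{4393}{732} + 17849\right) - 15719 = \frac{13069861}{732} - 15719 = \frac{1563553}{732}$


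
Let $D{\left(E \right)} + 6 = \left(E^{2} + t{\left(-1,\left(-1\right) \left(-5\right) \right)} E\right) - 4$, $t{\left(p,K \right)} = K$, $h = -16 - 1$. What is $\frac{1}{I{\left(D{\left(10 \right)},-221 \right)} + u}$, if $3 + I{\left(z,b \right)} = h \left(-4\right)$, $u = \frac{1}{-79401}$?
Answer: $\frac{79401}{5161064} \approx 0.015385$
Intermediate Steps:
$u = - \frac{1}{79401} \approx -1.2594 \cdot 10^{-5}$
$h = -17$ ($h = -16 - 1 = -17$)
$D{\left(E \right)} = -10 + E^{2} + 5 E$ ($D{\left(E \right)} = -6 - \left(4 - E^{2} - \left(-1\right) \left(-5\right) E\right) = -6 - \left(4 - E^{2} - 5 E\right) = -6 + \left(-4 + E^{2} + 5 E\right) = -10 + E^{2} + 5 E$)
$I{\left(z,b \right)} = 65$ ($I{\left(z,b \right)} = -3 - -68 = -3 + 68 = 65$)
$\frac{1}{I{\left(D{\left(10 \right)},-221 \right)} + u} = \frac{1}{65 - \frac{1}{79401}} = \frac{1}{\frac{5161064}{79401}} = \frac{79401}{5161064}$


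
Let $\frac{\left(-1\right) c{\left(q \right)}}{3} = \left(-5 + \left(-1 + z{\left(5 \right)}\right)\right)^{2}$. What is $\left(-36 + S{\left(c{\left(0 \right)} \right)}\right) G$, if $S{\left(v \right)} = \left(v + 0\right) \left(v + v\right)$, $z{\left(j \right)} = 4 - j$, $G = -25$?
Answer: $-1079550$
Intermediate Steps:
$c{\left(q \right)} = -147$ ($c{\left(q \right)} = - 3 \left(-5 + \left(-1 + \left(4 - 5\right)\right)\right)^{2} = - 3 \left(-5 - 2\right)^{2} = - 3 \left(-7\right)^{2} = \left(-3\right) 49 = -147$)
$S{\left(v \right)} = 2 v^{2}$ ($S{\left(v \right)} = v 2 v = 2 v^{2}$)
$\left(-36 + S{\left(c{\left(0 \right)} \right)}\right) G = \left(-36 + 2 \left(-147\right)^{2}\right) \left(-25\right) = \left(-36 + 2 \cdot 21609\right) \left(-25\right) = \left(-36 + 43218\right) \left(-25\right) = 43182 \left(-25\right) = -1079550$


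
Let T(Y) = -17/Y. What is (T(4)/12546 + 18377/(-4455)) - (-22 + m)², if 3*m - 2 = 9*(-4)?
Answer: -1629628151/1461240 ≈ -1115.2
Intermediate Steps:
m = -34/3 (m = ⅔ + (9*(-4))/3 = ⅔ + (⅓)*(-36) = ⅔ - 12 = -34/3 ≈ -11.333)
(T(4)/12546 + 18377/(-4455)) - (-22 + m)² = (-17/4/12546 + 18377/(-4455)) - (-22 - 34/3)² = (-17*¼*(1/12546) + 18377*(-1/4455)) - (-100/3)² = (-17/4*1/12546 - 18377/4455) - 1*10000/9 = (-1/2952 - 18377/4455) - 10000/9 = -6028151/1461240 - 10000/9 = -1629628151/1461240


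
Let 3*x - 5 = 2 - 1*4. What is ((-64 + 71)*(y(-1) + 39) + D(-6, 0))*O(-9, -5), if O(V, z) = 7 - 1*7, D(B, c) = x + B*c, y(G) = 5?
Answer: 0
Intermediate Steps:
x = 1 (x = 5/3 + (2 - 1*4)/3 = 5/3 + (2 - 4)/3 = 5/3 + (⅓)*(-2) = 5/3 - ⅔ = 1)
D(B, c) = 1 + B*c
O(V, z) = 0 (O(V, z) = 7 - 7 = 0)
((-64 + 71)*(y(-1) + 39) + D(-6, 0))*O(-9, -5) = ((-64 + 71)*(5 + 39) + (1 - 6*0))*0 = (7*44 + (1 + 0))*0 = (308 + 1)*0 = 309*0 = 0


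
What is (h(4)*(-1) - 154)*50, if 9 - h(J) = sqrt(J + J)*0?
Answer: -8150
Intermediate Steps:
h(J) = 9 (h(J) = 9 - sqrt(J + J)*0 = 9 - sqrt(2*J)*0 = 9 - sqrt(2)*sqrt(J)*0 = 9 - 1*0 = 9 + 0 = 9)
(h(4)*(-1) - 154)*50 = (9*(-1) - 154)*50 = (-9 - 154)*50 = -163*50 = -8150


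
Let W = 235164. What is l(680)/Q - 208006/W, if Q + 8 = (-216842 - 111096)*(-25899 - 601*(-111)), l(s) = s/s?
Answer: -695977970295287/786847318792224 ≈ -0.88451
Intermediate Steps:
l(s) = 1
Q = -13383805664 (Q = -8 + (-216842 - 111096)*(-25899 - 601*(-111)) = -8 - 327938*(-25899 + 66711) = -8 - 327938*40812 = -8 - 13383805656 = -13383805664)
l(680)/Q - 208006/W = 1/(-13383805664) - 208006/235164 = 1*(-1/13383805664) - 208006*1/235164 = -1/13383805664 - 104003/117582 = -695977970295287/786847318792224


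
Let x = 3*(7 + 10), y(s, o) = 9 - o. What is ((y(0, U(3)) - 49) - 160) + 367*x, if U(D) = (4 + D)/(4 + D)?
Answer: 18516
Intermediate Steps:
U(D) = 1
x = 51 (x = 3*17 = 51)
((y(0, U(3)) - 49) - 160) + 367*x = (((9 - 1*1) - 49) - 160) + 367*51 = (((9 - 1) - 49) - 160) + 18717 = ((8 - 49) - 160) + 18717 = (-41 - 160) + 18717 = -201 + 18717 = 18516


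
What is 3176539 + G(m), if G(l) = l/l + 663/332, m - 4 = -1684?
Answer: 1054611943/332 ≈ 3.1765e+6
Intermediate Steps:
m = -1680 (m = 4 - 1684 = -1680)
G(l) = 995/332 (G(l) = 1 + 663*(1/332) = 1 + 663/332 = 995/332)
3176539 + G(m) = 3176539 + 995/332 = 1054611943/332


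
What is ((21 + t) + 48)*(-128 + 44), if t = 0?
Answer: -5796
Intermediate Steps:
((21 + t) + 48)*(-128 + 44) = ((21 + 0) + 48)*(-128 + 44) = (21 + 48)*(-84) = 69*(-84) = -5796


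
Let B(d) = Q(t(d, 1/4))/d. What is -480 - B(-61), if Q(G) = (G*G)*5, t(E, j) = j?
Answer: -468475/976 ≈ -480.00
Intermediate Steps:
Q(G) = 5*G² (Q(G) = G²*5 = 5*G²)
B(d) = 5/(16*d) (B(d) = (5*(1/4)²)/d = (5*(¼)²)/d = (5*(1/16))/d = 5/(16*d))
-480 - B(-61) = -480 - 5/(16*(-61)) = -480 - 5*(-1)/(16*61) = -480 - 1*(-5/976) = -480 + 5/976 = -468475/976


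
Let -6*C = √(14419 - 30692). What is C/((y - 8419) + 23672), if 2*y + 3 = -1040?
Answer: -I*√16273/88389 ≈ -0.0014432*I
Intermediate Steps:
y = -1043/2 (y = -3/2 + (½)*(-1040) = -3/2 - 520 = -1043/2 ≈ -521.50)
C = -I*√16273/6 (C = -√(14419 - 30692)/6 = -I*√16273/6 ≈ -21.261*I)
C/((y - 8419) + 23672) = (-I*√16273/6)/((-1043/2 - 8419) + 23672) = (-I*√16273/6)/(-17881/2 + 23672) = (-I*√16273/6)/(29463/2) = -I*√16273/6*(2/29463) = -I*√16273/88389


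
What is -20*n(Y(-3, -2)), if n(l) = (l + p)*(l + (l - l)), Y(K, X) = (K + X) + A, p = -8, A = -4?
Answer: -3060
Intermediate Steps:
Y(K, X) = -4 + K + X (Y(K, X) = (K + X) - 4 = -4 + K + X)
n(l) = l*(-8 + l) (n(l) = (l - 8)*(l + (l - l)) = (-8 + l)*(l + 0) = (-8 + l)*l = l*(-8 + l))
-20*n(Y(-3, -2)) = -20*(-4 - 3 - 2)*(-8 + (-4 - 3 - 2)) = -(-180)*(-8 - 9) = -(-180)*(-17) = -20*153 = -3060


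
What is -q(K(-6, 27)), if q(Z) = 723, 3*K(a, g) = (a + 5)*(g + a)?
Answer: -723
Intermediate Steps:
K(a, g) = (5 + a)*(a + g)/3 (K(a, g) = ((a + 5)*(g + a))/3 = ((5 + a)*(a + g))/3 = (5 + a)*(a + g)/3)
-q(K(-6, 27)) = -1*723 = -723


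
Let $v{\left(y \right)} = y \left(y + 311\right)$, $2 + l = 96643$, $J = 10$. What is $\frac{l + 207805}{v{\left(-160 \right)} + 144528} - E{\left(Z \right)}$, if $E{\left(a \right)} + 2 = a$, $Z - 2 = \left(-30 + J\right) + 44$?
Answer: $- \frac{1292193}{60184} \approx -21.471$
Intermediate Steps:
$l = 96641$ ($l = -2 + 96643 = 96641$)
$v{\left(y \right)} = y \left(311 + y\right)$
$Z = 26$ ($Z = 2 + \left(\left(-30 + 10\right) + 44\right) = 2 + \left(-20 + 44\right) = 2 + 24 = 26$)
$E{\left(a \right)} = -2 + a$
$\frac{l + 207805}{v{\left(-160 \right)} + 144528} - E{\left(Z \right)} = \frac{96641 + 207805}{- 160 \left(311 - 160\right) + 144528} - \left(-2 + 26\right) = \frac{304446}{\left(-160\right) 151 + 144528} - 24 = \frac{304446}{-24160 + 144528} - 24 = \frac{304446}{120368} - 24 = 304446 \cdot \frac{1}{120368} - 24 = \frac{152223}{60184} - 24 = - \frac{1292193}{60184}$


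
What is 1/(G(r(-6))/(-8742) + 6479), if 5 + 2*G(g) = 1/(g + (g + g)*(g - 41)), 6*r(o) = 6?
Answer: 115103/745752370 ≈ 0.00015434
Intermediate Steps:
r(o) = 1 (r(o) = (⅙)*6 = 1)
G(g) = -5/2 + 1/(2*(g + 2*g*(-41 + g))) (G(g) = -5/2 + 1/(2*(g + (g + g)*(g - 41))) = -5/2 + 1/(2*(g + (2*g)*(-41 + g))) = -5/2 + 1/(2*(g + 2*g*(-41 + g))))
1/(G(r(-6))/(-8742) + 6479) = 1/(((½)*(1 - 10*1² + 405*1)/(1*(-81 + 2*1)))/(-8742) + 6479) = 1/(((½)*1*(1 - 10*1 + 405)/(-81 + 2))*(-1/8742) + 6479) = 1/(((½)*1*(1 - 10 + 405)/(-79))*(-1/8742) + 6479) = 1/(((½)*1*(-1/79)*396)*(-1/8742) + 6479) = 1/(-198/79*(-1/8742) + 6479) = 1/(33/115103 + 6479) = 1/(745752370/115103) = 115103/745752370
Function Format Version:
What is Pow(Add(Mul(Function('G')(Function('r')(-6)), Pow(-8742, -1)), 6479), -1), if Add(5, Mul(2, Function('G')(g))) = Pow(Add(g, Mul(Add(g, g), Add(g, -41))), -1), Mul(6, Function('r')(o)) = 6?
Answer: Rational(115103, 745752370) ≈ 0.00015434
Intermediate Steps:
Function('r')(o) = 1 (Function('r')(o) = Mul(Rational(1, 6), 6) = 1)
Function('G')(g) = Add(Rational(-5, 2), Mul(Rational(1, 2), Pow(Add(g, Mul(2, g, Add(-41, g))), -1))) (Function('G')(g) = Add(Rational(-5, 2), Mul(Rational(1, 2), Pow(Add(g, Mul(Add(g, g), Add(g, -41))), -1))) = Add(Rational(-5, 2), Mul(Rational(1, 2), Pow(Add(g, Mul(Mul(2, g), Add(-41, g))), -1))) = Add(Rational(-5, 2), Mul(Rational(1, 2), Pow(Add(g, Mul(2, g, Add(-41, g))), -1))))
Pow(Add(Mul(Function('G')(Function('r')(-6)), Pow(-8742, -1)), 6479), -1) = Pow(Add(Mul(Mul(Rational(1, 2), Pow(1, -1), Pow(Add(-81, Mul(2, 1)), -1), Add(1, Mul(-10, Pow(1, 2)), Mul(405, 1))), Pow(-8742, -1)), 6479), -1) = Pow(Add(Mul(Mul(Rational(1, 2), 1, Pow(Add(-81, 2), -1), Add(1, Mul(-10, 1), 405)), Rational(-1, 8742)), 6479), -1) = Pow(Add(Mul(Mul(Rational(1, 2), 1, Pow(-79, -1), Add(1, -10, 405)), Rational(-1, 8742)), 6479), -1) = Pow(Add(Mul(Mul(Rational(1, 2), 1, Rational(-1, 79), 396), Rational(-1, 8742)), 6479), -1) = Pow(Add(Mul(Rational(-198, 79), Rational(-1, 8742)), 6479), -1) = Pow(Add(Rational(33, 115103), 6479), -1) = Pow(Rational(745752370, 115103), -1) = Rational(115103, 745752370)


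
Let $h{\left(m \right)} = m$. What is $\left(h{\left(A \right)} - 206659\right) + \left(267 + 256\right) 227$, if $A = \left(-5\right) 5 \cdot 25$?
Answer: $-88563$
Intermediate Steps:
$A = -625$ ($A = \left(-25\right) 25 = -625$)
$\left(h{\left(A \right)} - 206659\right) + \left(267 + 256\right) 227 = \left(-625 - 206659\right) + \left(267 + 256\right) 227 = -207284 + 523 \cdot 227 = -207284 + 118721 = -88563$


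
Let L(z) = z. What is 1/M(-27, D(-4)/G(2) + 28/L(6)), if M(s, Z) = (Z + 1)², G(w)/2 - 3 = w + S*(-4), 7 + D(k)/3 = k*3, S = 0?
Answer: 900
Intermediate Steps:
D(k) = -21 + 9*k (D(k) = -21 + 3*(k*3) = -21 + 3*(3*k) = -21 + 9*k)
G(w) = 6 + 2*w (G(w) = 6 + 2*(w + 0*(-4)) = 6 + 2*(w + 0) = 6 + 2*w)
M(s, Z) = (1 + Z)²
1/M(-27, D(-4)/G(2) + 28/L(6)) = 1/((1 + ((-21 + 9*(-4))/(6 + 2*2) + 28/6))²) = 1/((1 + ((-21 - 36)/(6 + 4) + 28*(⅙)))²) = 1/((1 + (-57/10 + 14/3))²) = 1/((1 - 31/30)²) = 1/((-1/30)²) = 1/(1/900) = 900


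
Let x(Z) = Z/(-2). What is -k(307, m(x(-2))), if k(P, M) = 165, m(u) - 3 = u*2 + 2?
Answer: -165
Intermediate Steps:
x(Z) = -Z/2 (x(Z) = Z*(-1/2) = -Z/2)
m(u) = 5 + 2*u (m(u) = 3 + (u*2 + 2) = 3 + (2*u + 2) = 3 + (2 + 2*u) = 5 + 2*u)
-k(307, m(x(-2))) = -1*165 = -165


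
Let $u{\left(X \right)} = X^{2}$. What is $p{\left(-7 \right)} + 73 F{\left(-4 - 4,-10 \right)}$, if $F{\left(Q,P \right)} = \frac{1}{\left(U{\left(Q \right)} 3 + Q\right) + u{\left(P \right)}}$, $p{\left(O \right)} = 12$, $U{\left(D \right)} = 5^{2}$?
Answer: $\frac{2077}{167} \approx 12.437$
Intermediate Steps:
$U{\left(D \right)} = 25$
$F{\left(Q,P \right)} = \frac{1}{75 + Q + P^{2}}$ ($F{\left(Q,P \right)} = \frac{1}{\left(25 \cdot 3 + Q\right) + P^{2}} = \frac{1}{\left(75 + Q\right) + P^{2}} = \frac{1}{75 + Q + P^{2}}$)
$p{\left(-7 \right)} + 73 F{\left(-4 - 4,-10 \right)} = 12 + \frac{73}{75 - 8 + \left(-10\right)^{2}} = 12 + \frac{73}{75 - 8 + 100} = 12 + \frac{73}{167} = \frac{2077}{167}$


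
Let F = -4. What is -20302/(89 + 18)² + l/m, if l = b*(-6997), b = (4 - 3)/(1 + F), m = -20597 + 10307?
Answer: -706831393/353430630 ≈ -1.9999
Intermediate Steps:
m = -10290
b = -⅓ (b = (4 - 3)/(1 - 4) = 1/(-3) = 1*(-⅓) = -⅓ ≈ -0.33333)
l = 6997/3 (l = -⅓*(-6997) = 6997/3 ≈ 2332.3)
-20302/(89 + 18)² + l/m = -20302/(89 + 18)² + (6997/3)/(-10290) = -20302/(107²) + (6997/3)*(-1/10290) = -20302/11449 - 6997/30870 = -706831393/353430630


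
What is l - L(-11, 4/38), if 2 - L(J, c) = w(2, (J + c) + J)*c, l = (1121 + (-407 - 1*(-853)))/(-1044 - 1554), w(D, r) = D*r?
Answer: -6764515/937878 ≈ -7.2126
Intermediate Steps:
l = -1567/2598 (l = (1121 + (-407 + 853))/(-2598) = (1121 + 446)*(-1/2598) = 1567*(-1/2598) = -1567/2598 ≈ -0.60316)
L(J, c) = 2 - c*(2*c + 4*J) (L(J, c) = 2 - 2*((J + c) + J)*c = 2 - 2*(c + 2*J)*c = 2 - (2*c + 4*J)*c = 2 - c*(2*c + 4*J))
l - L(-11, 4/38) = -1567/2598 - (2 - 2*4/38*(4/38 + 2*(-11))) = -1567/2598 - (2 - 2*4*(1/38)*(4*(1/38) - 22)) = -1567/2598 - (2 - 2*2/19*(2/19 - 22)) = -1567/2598 - (2 - 2*2/19*(-416/19)) = -1567/2598 - (2 + 1664/361) = -1567/2598 - 1*2386/361 = -1567/2598 - 2386/361 = -6764515/937878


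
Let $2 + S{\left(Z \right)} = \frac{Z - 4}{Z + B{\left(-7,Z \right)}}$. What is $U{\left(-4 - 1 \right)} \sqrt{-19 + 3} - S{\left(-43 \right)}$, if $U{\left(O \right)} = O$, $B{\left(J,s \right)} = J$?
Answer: $\frac{53}{50} - 20 i \approx 1.06 - 20.0 i$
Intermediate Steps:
$S{\left(Z \right)} = -2 + \frac{-4 + Z}{-7 + Z}$ ($S{\left(Z \right)} = -2 + \frac{Z - 4}{Z - 7} = -2 + \frac{-4 + Z}{-7 + Z}$)
$U{\left(-4 - 1 \right)} \sqrt{-19 + 3} - S{\left(-43 \right)} = \left(-4 - 1\right) \sqrt{-19 + 3} - \frac{10 - -43}{-7 - 43} = - 5 \sqrt{-16} - \frac{10 + 43}{-50} = - 5 \cdot 4 i - \left(- \frac{1}{50}\right) 53 = - 20 i - - \frac{53}{50} = - 20 i + \frac{53}{50} = \frac{53}{50} - 20 i$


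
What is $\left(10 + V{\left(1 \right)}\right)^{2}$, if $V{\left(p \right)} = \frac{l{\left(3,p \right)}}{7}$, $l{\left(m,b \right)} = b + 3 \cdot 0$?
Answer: $\frac{5041}{49} \approx 102.88$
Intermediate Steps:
$l{\left(m,b \right)} = b$ ($l{\left(m,b \right)} = b + 0 = b$)
$V{\left(p \right)} = \frac{p}{7}$
$\left(10 + V{\left(1 \right)}\right)^{2} = \left(10 + \frac{1}{7} \cdot 1\right)^{2} = \left(10 + \frac{1}{7}\right)^{2} = \left(\frac{71}{7}\right)^{2} = \frac{5041}{49}$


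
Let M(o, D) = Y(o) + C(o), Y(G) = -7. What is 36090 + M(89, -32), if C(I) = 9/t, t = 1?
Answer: 36092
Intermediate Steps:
C(I) = 9 (C(I) = 9/1 = 9*1 = 9)
M(o, D) = 2 (M(o, D) = -7 + 9 = 2)
36090 + M(89, -32) = 36090 + 2 = 36092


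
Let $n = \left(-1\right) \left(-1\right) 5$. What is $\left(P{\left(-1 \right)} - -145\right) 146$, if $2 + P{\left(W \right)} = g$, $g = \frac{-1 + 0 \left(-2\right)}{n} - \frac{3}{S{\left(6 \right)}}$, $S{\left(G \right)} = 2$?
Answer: $\frac{103149}{5} \approx 20630.0$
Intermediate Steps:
$n = 5$ ($n = 1 \cdot 5 = 5$)
$g = - \frac{17}{10}$ ($g = \frac{-1 + 0 \left(-2\right)}{5} - \frac{3}{2} = \left(-1 + 0\right) \frac{1}{5} - \frac{3}{2} = \left(-1\right) \frac{1}{5} - \frac{3}{2} = - \frac{1}{5} - \frac{3}{2} = - \frac{17}{10} \approx -1.7$)
$P{\left(W \right)} = - \frac{37}{10}$ ($P{\left(W \right)} = -2 - \frac{17}{10} = - \frac{37}{10}$)
$\left(P{\left(-1 \right)} - -145\right) 146 = \left(- \frac{37}{10} - -145\right) 146 = \left(- \frac{37}{10} + 145\right) 146 = \frac{1413}{10} \cdot 146 = \frac{103149}{5}$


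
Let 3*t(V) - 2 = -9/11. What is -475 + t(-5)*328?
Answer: -11411/33 ≈ -345.79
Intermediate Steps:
t(V) = 13/33 (t(V) = ⅔ + (-9/11)/3 = ⅔ + (-9*1/11)/3 = ⅔ + (⅓)*(-9/11) = ⅔ - 3/11 = 13/33)
-475 + t(-5)*328 = -475 + (13/33)*328 = -475 + 4264/33 = -11411/33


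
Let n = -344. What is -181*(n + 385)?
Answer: -7421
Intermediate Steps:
-181*(n + 385) = -181*(-344 + 385) = -181*41 = -7421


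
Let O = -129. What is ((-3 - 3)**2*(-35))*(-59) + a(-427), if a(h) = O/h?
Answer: 31743309/427 ≈ 74340.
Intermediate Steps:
a(h) = -129/h
((-3 - 3)**2*(-35))*(-59) + a(-427) = ((-3 - 3)**2*(-35))*(-59) - 129/(-427) = ((-6)**2*(-35))*(-59) - 129*(-1/427) = (36*(-35))*(-59) + 129/427 = -1260*(-59) + 129/427 = 74340 + 129/427 = 31743309/427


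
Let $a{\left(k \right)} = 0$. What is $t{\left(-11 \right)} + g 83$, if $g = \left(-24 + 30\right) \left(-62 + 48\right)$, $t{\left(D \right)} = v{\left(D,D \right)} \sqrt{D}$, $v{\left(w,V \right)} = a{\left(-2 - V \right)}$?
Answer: $-6972$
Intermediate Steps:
$v{\left(w,V \right)} = 0$
$t{\left(D \right)} = 0$ ($t{\left(D \right)} = 0 \sqrt{D} = 0$)
$g = -84$ ($g = 6 \left(-14\right) = -84$)
$t{\left(-11 \right)} + g 83 = 0 - 6972 = -6972$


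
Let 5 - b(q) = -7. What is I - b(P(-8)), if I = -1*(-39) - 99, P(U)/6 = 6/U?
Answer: -72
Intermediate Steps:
P(U) = 36/U (P(U) = 6*(6/U) = 36/U)
b(q) = 12 (b(q) = 5 - 1*(-7) = 5 + 7 = 12)
I = -60 (I = 39 - 99 = -60)
I - b(P(-8)) = -60 - 1*12 = -60 - 12 = -72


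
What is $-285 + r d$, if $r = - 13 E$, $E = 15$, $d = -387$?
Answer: $75180$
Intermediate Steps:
$r = -195$ ($r = \left(-13\right) 15 = -195$)
$-285 + r d = -285 - -75465 = -285 + 75465 = 75180$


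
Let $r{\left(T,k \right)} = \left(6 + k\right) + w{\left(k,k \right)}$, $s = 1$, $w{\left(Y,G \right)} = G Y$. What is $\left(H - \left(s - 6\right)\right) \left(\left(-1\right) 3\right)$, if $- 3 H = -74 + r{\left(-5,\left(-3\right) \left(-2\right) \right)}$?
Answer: $-41$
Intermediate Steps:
$r{\left(T,k \right)} = 6 + k + k^{2}$ ($r{\left(T,k \right)} = \left(6 + k\right) + k k = \left(6 + k\right) + k^{2} = 6 + k + k^{2}$)
$H = \frac{26}{3}$ ($H = - \frac{-74 + \left(6 - -6 + \left(\left(-3\right) \left(-2\right)\right)^{2}\right)}{3} = - \frac{-74 + \left(6 + 6 + 6^{2}\right)}{3} = - \frac{-74 + \left(6 + 6 + 36\right)}{3} = - \frac{-74 + 48}{3} = \left(- \frac{1}{3}\right) \left(-26\right) = \frac{26}{3} \approx 8.6667$)
$\left(H - \left(s - 6\right)\right) \left(\left(-1\right) 3\right) = \left(\frac{26}{3} - \left(1 - 6\right)\right) \left(\left(-1\right) 3\right) = \left(\frac{26}{3} - -5\right) \left(-3\right) = \left(\frac{26}{3} + 5\right) \left(-3\right) = \frac{41}{3} \left(-3\right) = -41$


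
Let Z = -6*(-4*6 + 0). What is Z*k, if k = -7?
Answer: -1008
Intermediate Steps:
Z = 144 (Z = -6*(-24 + 0) = -6*(-24) = 144)
Z*k = 144*(-7) = -1008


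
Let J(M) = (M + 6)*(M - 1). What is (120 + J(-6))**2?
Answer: 14400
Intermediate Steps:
J(M) = (-1 + M)*(6 + M) (J(M) = (6 + M)*(-1 + M) = (-1 + M)*(6 + M))
(120 + J(-6))**2 = (120 + (-6 + (-6)**2 + 5*(-6)))**2 = (120 + (-6 + 36 - 30))**2 = (120 + 0)**2 = 120**2 = 14400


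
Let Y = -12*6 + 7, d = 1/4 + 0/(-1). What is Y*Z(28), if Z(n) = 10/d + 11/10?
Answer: -5343/2 ≈ -2671.5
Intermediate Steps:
d = 1/4 (d = 1*(1/4) + 0*(-1) = 1/4 + 0 = 1/4 ≈ 0.25000)
Z(n) = 411/10 (Z(n) = 10/(1/4) + 11/10 = 10*4 + 11*(1/10) = 40 + 11/10 = 411/10)
Y = -65 (Y = -72 + 7 = -65)
Y*Z(28) = -65*411/10 = -5343/2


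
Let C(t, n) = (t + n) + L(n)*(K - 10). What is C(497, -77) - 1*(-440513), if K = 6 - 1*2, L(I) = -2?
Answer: 440945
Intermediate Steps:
K = 4 (K = 6 - 2 = 4)
C(t, n) = 12 + n + t (C(t, n) = (t + n) - 2*(4 - 10) = (n + t) - 2*(-6) = (n + t) + 12 = 12 + n + t)
C(497, -77) - 1*(-440513) = (12 - 77 + 497) - 1*(-440513) = 432 + 440513 = 440945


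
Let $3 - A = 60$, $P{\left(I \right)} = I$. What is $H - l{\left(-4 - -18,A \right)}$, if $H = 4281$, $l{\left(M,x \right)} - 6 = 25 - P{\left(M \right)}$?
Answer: $4264$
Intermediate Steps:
$A = -57$ ($A = 3 - 60 = -57$)
$l{\left(M,x \right)} = 31 - M$ ($l{\left(M,x \right)} = 6 - \left(-25 + M\right) = 31 - M$)
$H - l{\left(-4 - -18,A \right)} = 4281 - \left(31 - \left(-4 - -18\right)\right) = 4281 - \left(31 - \left(-4 + 18\right)\right) = 4281 - \left(31 - 14\right) = 4281 - 17 = 4264$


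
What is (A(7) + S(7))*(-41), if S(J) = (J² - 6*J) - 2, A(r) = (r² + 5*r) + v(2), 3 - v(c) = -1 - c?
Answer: -3895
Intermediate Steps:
v(c) = 4 + c (v(c) = 3 - (-1 - c) = 3 + (1 + c) = 4 + c)
A(r) = 6 + r² + 5*r (A(r) = (r² + 5*r) + (4 + 2) = (r² + 5*r) + 6 = 6 + r² + 5*r)
S(J) = -2 + J² - 6*J
(A(7) + S(7))*(-41) = ((6 + 7² + 5*7) + (-2 + 7² - 6*7))*(-41) = ((6 + 49 + 35) + (-2 + 49 - 42))*(-41) = (90 + 5)*(-41) = 95*(-41) = -3895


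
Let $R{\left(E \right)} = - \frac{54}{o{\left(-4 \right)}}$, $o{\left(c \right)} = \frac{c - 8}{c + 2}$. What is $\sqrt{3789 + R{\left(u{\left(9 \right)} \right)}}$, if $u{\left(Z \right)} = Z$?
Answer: $6 \sqrt{105} \approx 61.482$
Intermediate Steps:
$o{\left(c \right)} = \frac{-8 + c}{2 + c}$
$R{\left(E \right)} = -9$ ($R{\left(E \right)} = - \frac{54}{\frac{1}{2 - 4} \left(-8 - 4\right)} = - \frac{54}{\frac{1}{-2} \left(-12\right)} = - \frac{54}{\left(- \frac{1}{2}\right) \left(-12\right)} = - \frac{54}{6} = \left(-54\right) \frac{1}{6} = -9$)
$\sqrt{3789 + R{\left(u{\left(9 \right)} \right)}} = \sqrt{3789 - 9} = \sqrt{3780} = 6 \sqrt{105}$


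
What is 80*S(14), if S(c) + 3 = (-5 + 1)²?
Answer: 1040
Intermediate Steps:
S(c) = 13 (S(c) = -3 + (-5 + 1)² = -3 + (-4)² = -3 + 16 = 13)
80*S(14) = 80*13 = 1040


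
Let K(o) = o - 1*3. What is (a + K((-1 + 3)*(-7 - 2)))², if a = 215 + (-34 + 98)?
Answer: 66564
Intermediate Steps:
a = 279 (a = 215 + 64 = 279)
K(o) = -3 + o (K(o) = o - 3 = -3 + o)
(a + K((-1 + 3)*(-7 - 2)))² = (279 + (-3 + (-1 + 3)*(-7 - 2)))² = (279 + (-3 + 2*(-9)))² = (279 + (-3 - 18))² = (279 - 21)² = 258² = 66564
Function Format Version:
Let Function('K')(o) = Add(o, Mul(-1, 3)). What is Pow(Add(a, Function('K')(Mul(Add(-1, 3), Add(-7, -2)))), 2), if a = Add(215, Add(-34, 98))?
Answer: 66564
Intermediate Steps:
a = 279 (a = Add(215, 64) = 279)
Function('K')(o) = Add(-3, o) (Function('K')(o) = Add(o, -3) = Add(-3, o))
Pow(Add(a, Function('K')(Mul(Add(-1, 3), Add(-7, -2)))), 2) = Pow(Add(279, Add(-3, Mul(Add(-1, 3), Add(-7, -2)))), 2) = Pow(Add(279, Add(-3, Mul(2, -9))), 2) = Pow(Add(279, Add(-3, -18)), 2) = Pow(Add(279, -21), 2) = Pow(258, 2) = 66564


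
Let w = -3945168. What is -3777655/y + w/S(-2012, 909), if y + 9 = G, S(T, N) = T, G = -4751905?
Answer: 4688674923353/2390212742 ≈ 1961.6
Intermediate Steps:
y = -4751914 (y = -9 - 4751905 = -4751914)
-3777655/y + w/S(-2012, 909) = -3777655/(-4751914) - 3945168/(-2012) = -3777655*(-1/4751914) - 3945168*(-1/2012) = 3777655/4751914 + 986292/503 = 4688674923353/2390212742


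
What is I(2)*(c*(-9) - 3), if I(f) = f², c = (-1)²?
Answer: -48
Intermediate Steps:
c = 1
I(2)*(c*(-9) - 3) = 2²*(1*(-9) - 3) = 4*(-9 - 3) = 4*(-12) = -48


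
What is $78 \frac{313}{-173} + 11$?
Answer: $- \frac{22511}{173} \approx -130.12$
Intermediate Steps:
$78 \frac{313}{-173} + 11 = 78 \cdot 313 \left(- \frac{1}{173}\right) + 11 = 78 \left(- \frac{313}{173}\right) + 11 = - \frac{24414}{173} + 11 = - \frac{22511}{173}$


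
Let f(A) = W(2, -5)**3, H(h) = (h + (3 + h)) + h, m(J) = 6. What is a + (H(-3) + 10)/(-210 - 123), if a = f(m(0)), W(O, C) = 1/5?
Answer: -167/41625 ≈ -0.0040120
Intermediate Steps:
W(O, C) = 1/5
H(h) = 3 + 3*h (H(h) = (3 + 2*h) + h = 3 + 3*h)
f(A) = 1/125 (f(A) = (1/5)**3 = 1/125)
a = 1/125 ≈ 0.0080000
a + (H(-3) + 10)/(-210 - 123) = 1/125 + ((3 + 3*(-3)) + 10)/(-210 - 123) = 1/125 + ((3 - 9) + 10)/(-333) = 1/125 + (-6 + 10)*(-1/333) = 1/125 + 4*(-1/333) = 1/125 - 4/333 = -167/41625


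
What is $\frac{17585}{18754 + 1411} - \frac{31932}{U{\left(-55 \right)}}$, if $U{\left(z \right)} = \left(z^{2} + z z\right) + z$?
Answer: $- \frac{988049}{221815} \approx -4.4544$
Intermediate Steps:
$U{\left(z \right)} = z + 2 z^{2}$ ($U{\left(z \right)} = \left(z^{2} + z^{2}\right) + z = 2 z^{2} + z = z + 2 z^{2}$)
$\frac{17585}{18754 + 1411} - \frac{31932}{U{\left(-55 \right)}} = \frac{17585}{18754 + 1411} - \frac{31932}{\left(-55\right) \left(1 + 2 \left(-55\right)\right)} = \frac{17585}{20165} - \frac{31932}{\left(-55\right) \left(1 - 110\right)} = 17585 \cdot \frac{1}{20165} - \frac{31932}{\left(-55\right) \left(-109\right)} = \frac{3517}{4033} - \frac{31932}{5995} = - \frac{988049}{221815}$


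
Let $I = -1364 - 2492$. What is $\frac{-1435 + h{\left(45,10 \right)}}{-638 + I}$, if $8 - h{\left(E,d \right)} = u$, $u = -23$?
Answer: $\frac{234}{749} \approx 0.31242$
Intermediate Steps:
$I = -3856$ ($I = -1364 - 2492 = -3856$)
$h{\left(E,d \right)} = 31$ ($h{\left(E,d \right)} = 8 - -23 = 8 + 23 = 31$)
$\frac{-1435 + h{\left(45,10 \right)}}{-638 + I} = \frac{-1435 + 31}{-638 - 3856} = - \frac{1404}{-4494} = \left(-1404\right) \left(- \frac{1}{4494}\right) = \frac{234}{749}$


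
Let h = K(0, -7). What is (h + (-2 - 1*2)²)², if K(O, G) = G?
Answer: 81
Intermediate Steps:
h = -7
(h + (-2 - 1*2)²)² = (-7 + (-2 - 1*2)²)² = (-7 + (-2 - 2)²)² = (-7 + (-4)²)² = (-7 + 16)² = 9² = 81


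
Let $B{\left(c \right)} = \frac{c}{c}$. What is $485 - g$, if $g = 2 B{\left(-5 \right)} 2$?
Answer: $481$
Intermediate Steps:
$B{\left(c \right)} = 1$
$g = 4$ ($g = 2 \cdot 1 \cdot 2 = 2 \cdot 2 = 4$)
$485 - g = 485 - 4 = 481$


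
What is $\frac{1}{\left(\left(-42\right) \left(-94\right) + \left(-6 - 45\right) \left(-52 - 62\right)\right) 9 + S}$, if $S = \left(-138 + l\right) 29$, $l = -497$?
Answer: $\frac{1}{69443} \approx 1.44 \cdot 10^{-5}$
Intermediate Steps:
$S = -18415$ ($S = \left(-138 - 497\right) 29 = \left(-635\right) 29 = -18415$)
$\frac{1}{\left(\left(-42\right) \left(-94\right) + \left(-6 - 45\right) \left(-52 - 62\right)\right) 9 + S} = \frac{1}{\left(\left(-42\right) \left(-94\right) + \left(-6 - 45\right) \left(-52 - 62\right)\right) 9 - 18415} = \frac{1}{\left(3948 - -5814\right) 9 - 18415} = \frac{1}{\left(3948 + 5814\right) 9 - 18415} = \frac{1}{9762 \cdot 9 - 18415} = \frac{1}{87858 - 18415} = \frac{1}{69443}$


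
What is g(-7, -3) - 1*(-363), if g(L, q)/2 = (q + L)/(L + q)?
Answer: 365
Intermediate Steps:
g(L, q) = 2 (g(L, q) = 2*((q + L)/(L + q)) = 2*((L + q)/(L + q)) = 2*1 = 2)
g(-7, -3) - 1*(-363) = 2 - 1*(-363) = 2 + 363 = 365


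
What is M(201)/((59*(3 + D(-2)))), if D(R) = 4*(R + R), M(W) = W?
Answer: -201/767 ≈ -0.26206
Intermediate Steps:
D(R) = 8*R (D(R) = 4*(2*R) = 8*R)
M(201)/((59*(3 + D(-2)))) = 201/((59*(3 + 8*(-2)))) = 201/((59*(3 - 16))) = 201/((59*(-13))) = 201/(-767) = 201*(-1/767) = -201/767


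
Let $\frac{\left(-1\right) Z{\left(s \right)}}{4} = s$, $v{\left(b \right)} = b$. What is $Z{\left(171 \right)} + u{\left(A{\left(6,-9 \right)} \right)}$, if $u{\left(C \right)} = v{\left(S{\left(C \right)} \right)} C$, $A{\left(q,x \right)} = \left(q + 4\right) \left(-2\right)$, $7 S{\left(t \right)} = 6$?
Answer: $- \frac{4908}{7} \approx -701.14$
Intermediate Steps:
$S{\left(t \right)} = \frac{6}{7}$ ($S{\left(t \right)} = \frac{1}{7} \cdot 6 = \frac{6}{7}$)
$A{\left(q,x \right)} = -8 - 2 q$ ($A{\left(q,x \right)} = \left(4 + q\right) \left(-2\right) = -8 - 2 q$)
$Z{\left(s \right)} = - 4 s$
$u{\left(C \right)} = \frac{6 C}{7}$
$Z{\left(171 \right)} + u{\left(A{\left(6,-9 \right)} \right)} = \left(-4\right) 171 + \frac{6 \left(-8 - 12\right)}{7} = -684 + \frac{6 \left(-8 - 12\right)}{7} = -684 + \frac{6}{7} \left(-20\right) = -684 - \frac{120}{7} = - \frac{4908}{7}$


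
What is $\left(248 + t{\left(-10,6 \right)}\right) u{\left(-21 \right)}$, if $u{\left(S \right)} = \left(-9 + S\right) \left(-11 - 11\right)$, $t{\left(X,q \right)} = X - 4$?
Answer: $154440$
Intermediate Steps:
$t{\left(X,q \right)} = -4 + X$ ($t{\left(X,q \right)} = X - 4 = -4 + X$)
$u{\left(S \right)} = 198 - 22 S$ ($u{\left(S \right)} = \left(-9 + S\right) \left(-22\right) = 198 - 22 S$)
$\left(248 + t{\left(-10,6 \right)}\right) u{\left(-21 \right)} = \left(248 - 14\right) \left(198 - -462\right) = \left(248 - 14\right) \left(198 + 462\right) = 234 \cdot 660 = 154440$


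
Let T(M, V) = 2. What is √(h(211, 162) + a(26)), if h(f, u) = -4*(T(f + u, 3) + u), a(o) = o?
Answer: 3*I*√70 ≈ 25.1*I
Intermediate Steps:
h(f, u) = -8 - 4*u (h(f, u) = -4*(2 + u) = -8 - 4*u)
√(h(211, 162) + a(26)) = √((-8 - 4*162) + 26) = √((-8 - 648) + 26) = √(-656 + 26) = √(-630) = 3*I*√70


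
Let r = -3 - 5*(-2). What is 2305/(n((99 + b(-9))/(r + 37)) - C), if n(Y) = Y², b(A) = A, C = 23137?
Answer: -1115620/11196283 ≈ -0.099642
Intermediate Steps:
r = 7 (r = -3 + 10 = 7)
2305/(n((99 + b(-9))/(r + 37)) - C) = 2305/(((99 - 9)/(7 + 37))² - 1*23137) = 2305/((90/44)² - 23137) = 2305/((90*(1/44))² - 23137) = 2305/((45/22)² - 23137) = 2305/(2025/484 - 23137) = 2305/(-11196283/484) = 2305*(-484/11196283) = -1115620/11196283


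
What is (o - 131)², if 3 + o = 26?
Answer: 11664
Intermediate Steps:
o = 23 (o = -3 + 26 = 23)
(o - 131)² = (23 - 131)² = (-108)² = 11664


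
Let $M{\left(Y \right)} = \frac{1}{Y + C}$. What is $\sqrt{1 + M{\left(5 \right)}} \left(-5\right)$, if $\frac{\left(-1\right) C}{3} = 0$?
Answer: $- \sqrt{30} \approx -5.4772$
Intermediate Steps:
$C = 0$ ($C = \left(-3\right) 0 = 0$)
$M{\left(Y \right)} = \frac{1}{Y}$ ($M{\left(Y \right)} = \frac{1}{Y + 0} = \frac{1}{Y}$)
$\sqrt{1 + M{\left(5 \right)}} \left(-5\right) = \sqrt{1 + \frac{1}{5}} \left(-5\right) = \sqrt{\frac{6}{5}} \left(-5\right) = \frac{\sqrt{30}}{5} \left(-5\right) = - \sqrt{30}$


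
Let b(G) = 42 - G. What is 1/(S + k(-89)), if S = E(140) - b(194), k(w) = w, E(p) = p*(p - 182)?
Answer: -1/5817 ≈ -0.00017191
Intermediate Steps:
E(p) = p*(-182 + p)
S = -5728 (S = 140*(-182 + 140) - (42 - 1*194) = 140*(-42) - (42 - 194) = -5880 - 1*(-152) = -5880 + 152 = -5728)
1/(S + k(-89)) = 1/(-5728 - 89) = 1/(-5817) = -1/5817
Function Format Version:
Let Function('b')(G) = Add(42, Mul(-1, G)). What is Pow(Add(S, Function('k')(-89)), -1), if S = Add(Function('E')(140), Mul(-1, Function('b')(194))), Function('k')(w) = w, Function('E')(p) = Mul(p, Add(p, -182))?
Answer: Rational(-1, 5817) ≈ -0.00017191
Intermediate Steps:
Function('E')(p) = Mul(p, Add(-182, p))
S = -5728 (S = Add(Mul(140, Add(-182, 140)), Mul(-1, Add(42, Mul(-1, 194)))) = Add(Mul(140, -42), Mul(-1, Add(42, -194))) = Add(-5880, Mul(-1, -152)) = Add(-5880, 152) = -5728)
Pow(Add(S, Function('k')(-89)), -1) = Pow(Add(-5728, -89), -1) = Pow(-5817, -1) = Rational(-1, 5817)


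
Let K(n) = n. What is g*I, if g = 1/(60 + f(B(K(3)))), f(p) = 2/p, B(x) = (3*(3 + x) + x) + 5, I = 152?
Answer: 1976/781 ≈ 2.5301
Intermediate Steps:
B(x) = 14 + 4*x (B(x) = ((9 + 3*x) + x) + 5 = (9 + 4*x) + 5 = 14 + 4*x)
g = 13/781 (g = 1/(60 + 2/(14 + 4*3)) = 1/(60 + 2/(14 + 12)) = 1/(60 + 2/26) = 1/(60 + 2*(1/26)) = 1/(60 + 1/13) = 1/(781/13) = 13/781 ≈ 0.016645)
g*I = (13/781)*152 = 1976/781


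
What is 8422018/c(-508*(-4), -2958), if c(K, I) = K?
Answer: 4211009/1016 ≈ 4144.7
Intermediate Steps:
8422018/c(-508*(-4), -2958) = 8422018/((-508*(-4))) = 8422018/2032 = 8422018*(1/2032) = 4211009/1016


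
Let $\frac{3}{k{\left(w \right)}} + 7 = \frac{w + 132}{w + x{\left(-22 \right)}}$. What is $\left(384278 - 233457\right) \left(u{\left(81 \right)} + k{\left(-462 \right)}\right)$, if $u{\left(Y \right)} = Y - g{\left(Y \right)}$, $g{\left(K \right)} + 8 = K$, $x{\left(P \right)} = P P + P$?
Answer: $1206568$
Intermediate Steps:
$x{\left(P \right)} = P + P^{2}$ ($x{\left(P \right)} = P^{2} + P = P + P^{2}$)
$g{\left(K \right)} = -8 + K$
$k{\left(w \right)} = \frac{3}{-7 + \frac{132 + w}{462 + w}}$ ($k{\left(w \right)} = \frac{3}{-7 + \frac{w + 132}{w - 22 \left(1 - 22\right)}} = \frac{3}{-7 + \frac{132 + w}{w - -462}} = \frac{3}{-7 + \frac{132 + w}{w + 462}} = \frac{3}{-7 + \frac{132 + w}{462 + w}}$)
$u{\left(Y \right)} = 8$ ($u{\left(Y \right)} = Y - \left(-8 + Y\right) = 8$)
$\left(384278 - 233457\right) \left(u{\left(81 \right)} + k{\left(-462 \right)}\right) = \left(384278 - 233457\right) \left(8 + \frac{-462 - -462}{2 \left(517 - 462\right)}\right) = 150821 \left(8 + \frac{-462 + 462}{2 \cdot 55}\right) = 150821 \left(8 + \frac{1}{2} \cdot \frac{1}{55} \cdot 0\right) = 150821 \left(8 + 0\right) = 150821 \cdot 8 = 1206568$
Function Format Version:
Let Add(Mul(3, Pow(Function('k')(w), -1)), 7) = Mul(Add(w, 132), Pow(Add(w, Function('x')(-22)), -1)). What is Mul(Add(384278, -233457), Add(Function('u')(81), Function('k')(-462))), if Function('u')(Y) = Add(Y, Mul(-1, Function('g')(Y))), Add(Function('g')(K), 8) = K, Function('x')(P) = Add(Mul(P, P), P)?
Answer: 1206568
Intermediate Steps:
Function('x')(P) = Add(P, Pow(P, 2)) (Function('x')(P) = Add(Pow(P, 2), P) = Add(P, Pow(P, 2)))
Function('g')(K) = Add(-8, K)
Function('k')(w) = Mul(3, Pow(Add(-7, Mul(Pow(Add(462, w), -1), Add(132, w))), -1)) (Function('k')(w) = Mul(3, Pow(Add(-7, Mul(Add(w, 132), Pow(Add(w, Mul(-22, Add(1, -22))), -1))), -1)) = Mul(3, Pow(Add(-7, Mul(Add(132, w), Pow(Add(w, Mul(-22, -21)), -1))), -1)) = Mul(3, Pow(Add(-7, Mul(Add(132, w), Pow(Add(w, 462), -1))), -1)) = Mul(3, Pow(Add(-7, Mul(Add(132, w), Pow(Add(462, w), -1))), -1)) = Mul(3, Pow(Add(-7, Mul(Pow(Add(462, w), -1), Add(132, w))), -1)))
Function('u')(Y) = 8 (Function('u')(Y) = Add(Y, Mul(-1, Add(-8, Y))) = Add(Y, Add(8, Mul(-1, Y))) = 8)
Mul(Add(384278, -233457), Add(Function('u')(81), Function('k')(-462))) = Mul(Add(384278, -233457), Add(8, Mul(Rational(1, 2), Pow(Add(517, -462), -1), Add(-462, Mul(-1, -462))))) = Mul(150821, Add(8, Mul(Rational(1, 2), Pow(55, -1), Add(-462, 462)))) = Mul(150821, Add(8, Mul(Rational(1, 2), Rational(1, 55), 0))) = Mul(150821, Add(8, 0)) = Mul(150821, 8) = 1206568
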